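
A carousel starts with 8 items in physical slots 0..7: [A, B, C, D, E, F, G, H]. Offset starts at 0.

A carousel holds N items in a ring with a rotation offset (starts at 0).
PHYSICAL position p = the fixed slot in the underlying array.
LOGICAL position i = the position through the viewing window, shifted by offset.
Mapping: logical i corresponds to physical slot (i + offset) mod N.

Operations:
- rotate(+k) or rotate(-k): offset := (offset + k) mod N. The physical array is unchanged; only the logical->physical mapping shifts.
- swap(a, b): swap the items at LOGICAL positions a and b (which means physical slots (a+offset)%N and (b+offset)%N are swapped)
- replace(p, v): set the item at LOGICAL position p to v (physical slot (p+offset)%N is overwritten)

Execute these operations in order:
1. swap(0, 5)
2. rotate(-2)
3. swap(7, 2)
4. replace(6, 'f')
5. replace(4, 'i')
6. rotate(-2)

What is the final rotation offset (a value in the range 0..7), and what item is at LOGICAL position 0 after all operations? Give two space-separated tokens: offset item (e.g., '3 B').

After op 1 (swap(0, 5)): offset=0, physical=[F,B,C,D,E,A,G,H], logical=[F,B,C,D,E,A,G,H]
After op 2 (rotate(-2)): offset=6, physical=[F,B,C,D,E,A,G,H], logical=[G,H,F,B,C,D,E,A]
After op 3 (swap(7, 2)): offset=6, physical=[A,B,C,D,E,F,G,H], logical=[G,H,A,B,C,D,E,F]
After op 4 (replace(6, 'f')): offset=6, physical=[A,B,C,D,f,F,G,H], logical=[G,H,A,B,C,D,f,F]
After op 5 (replace(4, 'i')): offset=6, physical=[A,B,i,D,f,F,G,H], logical=[G,H,A,B,i,D,f,F]
After op 6 (rotate(-2)): offset=4, physical=[A,B,i,D,f,F,G,H], logical=[f,F,G,H,A,B,i,D]

Answer: 4 f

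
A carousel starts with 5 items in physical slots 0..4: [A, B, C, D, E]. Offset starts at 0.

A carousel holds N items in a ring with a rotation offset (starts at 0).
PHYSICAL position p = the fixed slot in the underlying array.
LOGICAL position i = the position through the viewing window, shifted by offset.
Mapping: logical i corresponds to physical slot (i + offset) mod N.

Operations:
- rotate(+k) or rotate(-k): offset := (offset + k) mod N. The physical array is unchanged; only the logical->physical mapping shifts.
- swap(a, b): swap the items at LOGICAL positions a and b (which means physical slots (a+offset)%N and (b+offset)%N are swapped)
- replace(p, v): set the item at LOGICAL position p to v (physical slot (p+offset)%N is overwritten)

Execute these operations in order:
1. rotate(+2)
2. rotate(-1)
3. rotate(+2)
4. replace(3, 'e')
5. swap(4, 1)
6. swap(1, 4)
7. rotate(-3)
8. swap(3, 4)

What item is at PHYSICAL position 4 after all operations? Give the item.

Answer: D

Derivation:
After op 1 (rotate(+2)): offset=2, physical=[A,B,C,D,E], logical=[C,D,E,A,B]
After op 2 (rotate(-1)): offset=1, physical=[A,B,C,D,E], logical=[B,C,D,E,A]
After op 3 (rotate(+2)): offset=3, physical=[A,B,C,D,E], logical=[D,E,A,B,C]
After op 4 (replace(3, 'e')): offset=3, physical=[A,e,C,D,E], logical=[D,E,A,e,C]
After op 5 (swap(4, 1)): offset=3, physical=[A,e,E,D,C], logical=[D,C,A,e,E]
After op 6 (swap(1, 4)): offset=3, physical=[A,e,C,D,E], logical=[D,E,A,e,C]
After op 7 (rotate(-3)): offset=0, physical=[A,e,C,D,E], logical=[A,e,C,D,E]
After op 8 (swap(3, 4)): offset=0, physical=[A,e,C,E,D], logical=[A,e,C,E,D]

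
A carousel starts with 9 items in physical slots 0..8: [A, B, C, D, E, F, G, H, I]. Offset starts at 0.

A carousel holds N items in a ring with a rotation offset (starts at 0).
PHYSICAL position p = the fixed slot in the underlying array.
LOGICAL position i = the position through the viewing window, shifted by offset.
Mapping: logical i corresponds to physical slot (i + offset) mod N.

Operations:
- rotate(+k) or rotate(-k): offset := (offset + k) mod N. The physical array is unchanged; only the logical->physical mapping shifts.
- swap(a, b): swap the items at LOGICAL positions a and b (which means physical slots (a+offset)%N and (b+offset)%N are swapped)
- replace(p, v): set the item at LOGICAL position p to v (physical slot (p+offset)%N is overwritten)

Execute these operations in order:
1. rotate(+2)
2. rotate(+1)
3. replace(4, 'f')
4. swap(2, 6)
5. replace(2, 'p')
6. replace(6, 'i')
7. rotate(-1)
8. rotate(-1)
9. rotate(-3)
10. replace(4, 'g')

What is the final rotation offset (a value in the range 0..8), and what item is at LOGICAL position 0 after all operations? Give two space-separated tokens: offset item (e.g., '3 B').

After op 1 (rotate(+2)): offset=2, physical=[A,B,C,D,E,F,G,H,I], logical=[C,D,E,F,G,H,I,A,B]
After op 2 (rotate(+1)): offset=3, physical=[A,B,C,D,E,F,G,H,I], logical=[D,E,F,G,H,I,A,B,C]
After op 3 (replace(4, 'f')): offset=3, physical=[A,B,C,D,E,F,G,f,I], logical=[D,E,F,G,f,I,A,B,C]
After op 4 (swap(2, 6)): offset=3, physical=[F,B,C,D,E,A,G,f,I], logical=[D,E,A,G,f,I,F,B,C]
After op 5 (replace(2, 'p')): offset=3, physical=[F,B,C,D,E,p,G,f,I], logical=[D,E,p,G,f,I,F,B,C]
After op 6 (replace(6, 'i')): offset=3, physical=[i,B,C,D,E,p,G,f,I], logical=[D,E,p,G,f,I,i,B,C]
After op 7 (rotate(-1)): offset=2, physical=[i,B,C,D,E,p,G,f,I], logical=[C,D,E,p,G,f,I,i,B]
After op 8 (rotate(-1)): offset=1, physical=[i,B,C,D,E,p,G,f,I], logical=[B,C,D,E,p,G,f,I,i]
After op 9 (rotate(-3)): offset=7, physical=[i,B,C,D,E,p,G,f,I], logical=[f,I,i,B,C,D,E,p,G]
After op 10 (replace(4, 'g')): offset=7, physical=[i,B,g,D,E,p,G,f,I], logical=[f,I,i,B,g,D,E,p,G]

Answer: 7 f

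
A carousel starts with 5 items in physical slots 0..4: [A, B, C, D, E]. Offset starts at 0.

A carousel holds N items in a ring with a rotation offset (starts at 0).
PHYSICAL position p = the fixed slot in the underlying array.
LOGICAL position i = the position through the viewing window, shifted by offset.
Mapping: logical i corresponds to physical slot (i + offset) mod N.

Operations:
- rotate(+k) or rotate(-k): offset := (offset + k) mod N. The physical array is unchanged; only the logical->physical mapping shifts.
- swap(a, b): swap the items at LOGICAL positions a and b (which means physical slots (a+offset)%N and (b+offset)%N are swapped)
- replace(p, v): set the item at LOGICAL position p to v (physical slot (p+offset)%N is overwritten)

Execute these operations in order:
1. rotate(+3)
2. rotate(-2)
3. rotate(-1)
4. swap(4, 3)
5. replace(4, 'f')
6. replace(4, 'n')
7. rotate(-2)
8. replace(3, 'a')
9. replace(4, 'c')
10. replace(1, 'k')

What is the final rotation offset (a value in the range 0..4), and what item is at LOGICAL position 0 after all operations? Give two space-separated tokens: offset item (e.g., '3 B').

After op 1 (rotate(+3)): offset=3, physical=[A,B,C,D,E], logical=[D,E,A,B,C]
After op 2 (rotate(-2)): offset=1, physical=[A,B,C,D,E], logical=[B,C,D,E,A]
After op 3 (rotate(-1)): offset=0, physical=[A,B,C,D,E], logical=[A,B,C,D,E]
After op 4 (swap(4, 3)): offset=0, physical=[A,B,C,E,D], logical=[A,B,C,E,D]
After op 5 (replace(4, 'f')): offset=0, physical=[A,B,C,E,f], logical=[A,B,C,E,f]
After op 6 (replace(4, 'n')): offset=0, physical=[A,B,C,E,n], logical=[A,B,C,E,n]
After op 7 (rotate(-2)): offset=3, physical=[A,B,C,E,n], logical=[E,n,A,B,C]
After op 8 (replace(3, 'a')): offset=3, physical=[A,a,C,E,n], logical=[E,n,A,a,C]
After op 9 (replace(4, 'c')): offset=3, physical=[A,a,c,E,n], logical=[E,n,A,a,c]
After op 10 (replace(1, 'k')): offset=3, physical=[A,a,c,E,k], logical=[E,k,A,a,c]

Answer: 3 E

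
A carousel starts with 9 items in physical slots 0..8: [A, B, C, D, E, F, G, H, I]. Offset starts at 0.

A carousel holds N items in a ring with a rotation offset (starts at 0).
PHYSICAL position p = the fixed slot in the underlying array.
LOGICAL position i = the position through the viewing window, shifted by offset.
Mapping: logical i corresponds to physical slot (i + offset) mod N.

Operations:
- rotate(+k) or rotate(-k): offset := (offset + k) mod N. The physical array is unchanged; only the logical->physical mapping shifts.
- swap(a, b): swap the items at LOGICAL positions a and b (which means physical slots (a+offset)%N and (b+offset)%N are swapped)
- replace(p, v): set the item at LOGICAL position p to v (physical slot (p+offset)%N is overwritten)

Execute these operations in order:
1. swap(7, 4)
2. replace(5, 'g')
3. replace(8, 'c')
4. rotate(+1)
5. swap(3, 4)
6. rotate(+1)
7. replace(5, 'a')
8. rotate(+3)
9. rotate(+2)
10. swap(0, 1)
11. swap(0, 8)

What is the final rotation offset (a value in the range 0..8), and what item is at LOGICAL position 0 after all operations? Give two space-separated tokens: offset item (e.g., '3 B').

Answer: 7 G

Derivation:
After op 1 (swap(7, 4)): offset=0, physical=[A,B,C,D,H,F,G,E,I], logical=[A,B,C,D,H,F,G,E,I]
After op 2 (replace(5, 'g')): offset=0, physical=[A,B,C,D,H,g,G,E,I], logical=[A,B,C,D,H,g,G,E,I]
After op 3 (replace(8, 'c')): offset=0, physical=[A,B,C,D,H,g,G,E,c], logical=[A,B,C,D,H,g,G,E,c]
After op 4 (rotate(+1)): offset=1, physical=[A,B,C,D,H,g,G,E,c], logical=[B,C,D,H,g,G,E,c,A]
After op 5 (swap(3, 4)): offset=1, physical=[A,B,C,D,g,H,G,E,c], logical=[B,C,D,g,H,G,E,c,A]
After op 6 (rotate(+1)): offset=2, physical=[A,B,C,D,g,H,G,E,c], logical=[C,D,g,H,G,E,c,A,B]
After op 7 (replace(5, 'a')): offset=2, physical=[A,B,C,D,g,H,G,a,c], logical=[C,D,g,H,G,a,c,A,B]
After op 8 (rotate(+3)): offset=5, physical=[A,B,C,D,g,H,G,a,c], logical=[H,G,a,c,A,B,C,D,g]
After op 9 (rotate(+2)): offset=7, physical=[A,B,C,D,g,H,G,a,c], logical=[a,c,A,B,C,D,g,H,G]
After op 10 (swap(0, 1)): offset=7, physical=[A,B,C,D,g,H,G,c,a], logical=[c,a,A,B,C,D,g,H,G]
After op 11 (swap(0, 8)): offset=7, physical=[A,B,C,D,g,H,c,G,a], logical=[G,a,A,B,C,D,g,H,c]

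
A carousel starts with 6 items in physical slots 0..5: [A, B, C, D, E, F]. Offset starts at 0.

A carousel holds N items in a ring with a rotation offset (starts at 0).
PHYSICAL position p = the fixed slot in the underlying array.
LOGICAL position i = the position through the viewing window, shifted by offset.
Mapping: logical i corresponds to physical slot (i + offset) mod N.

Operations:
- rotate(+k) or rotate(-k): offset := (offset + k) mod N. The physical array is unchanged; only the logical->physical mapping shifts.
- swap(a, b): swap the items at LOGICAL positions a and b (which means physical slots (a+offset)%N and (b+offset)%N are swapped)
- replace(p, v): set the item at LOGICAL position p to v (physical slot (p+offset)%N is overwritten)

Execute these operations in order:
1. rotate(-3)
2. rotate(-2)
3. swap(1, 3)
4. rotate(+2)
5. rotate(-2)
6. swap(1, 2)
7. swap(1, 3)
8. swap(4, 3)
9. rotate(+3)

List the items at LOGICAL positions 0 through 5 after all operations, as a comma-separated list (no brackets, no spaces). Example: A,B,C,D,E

After op 1 (rotate(-3)): offset=3, physical=[A,B,C,D,E,F], logical=[D,E,F,A,B,C]
After op 2 (rotate(-2)): offset=1, physical=[A,B,C,D,E,F], logical=[B,C,D,E,F,A]
After op 3 (swap(1, 3)): offset=1, physical=[A,B,E,D,C,F], logical=[B,E,D,C,F,A]
After op 4 (rotate(+2)): offset=3, physical=[A,B,E,D,C,F], logical=[D,C,F,A,B,E]
After op 5 (rotate(-2)): offset=1, physical=[A,B,E,D,C,F], logical=[B,E,D,C,F,A]
After op 6 (swap(1, 2)): offset=1, physical=[A,B,D,E,C,F], logical=[B,D,E,C,F,A]
After op 7 (swap(1, 3)): offset=1, physical=[A,B,C,E,D,F], logical=[B,C,E,D,F,A]
After op 8 (swap(4, 3)): offset=1, physical=[A,B,C,E,F,D], logical=[B,C,E,F,D,A]
After op 9 (rotate(+3)): offset=4, physical=[A,B,C,E,F,D], logical=[F,D,A,B,C,E]

Answer: F,D,A,B,C,E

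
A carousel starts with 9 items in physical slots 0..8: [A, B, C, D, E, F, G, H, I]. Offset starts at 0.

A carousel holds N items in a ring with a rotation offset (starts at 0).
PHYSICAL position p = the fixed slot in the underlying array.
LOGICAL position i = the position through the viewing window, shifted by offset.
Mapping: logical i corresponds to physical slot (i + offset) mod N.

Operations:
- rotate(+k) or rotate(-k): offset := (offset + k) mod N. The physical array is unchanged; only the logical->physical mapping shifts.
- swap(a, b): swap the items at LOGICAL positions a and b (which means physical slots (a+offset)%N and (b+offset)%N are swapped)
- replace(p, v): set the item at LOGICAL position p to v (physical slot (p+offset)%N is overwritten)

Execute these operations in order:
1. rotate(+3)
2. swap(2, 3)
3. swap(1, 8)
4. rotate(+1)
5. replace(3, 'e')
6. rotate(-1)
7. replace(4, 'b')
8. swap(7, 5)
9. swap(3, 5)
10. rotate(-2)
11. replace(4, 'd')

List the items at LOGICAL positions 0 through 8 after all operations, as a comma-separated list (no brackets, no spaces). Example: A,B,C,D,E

Answer: I,E,D,C,d,B,b,F,A

Derivation:
After op 1 (rotate(+3)): offset=3, physical=[A,B,C,D,E,F,G,H,I], logical=[D,E,F,G,H,I,A,B,C]
After op 2 (swap(2, 3)): offset=3, physical=[A,B,C,D,E,G,F,H,I], logical=[D,E,G,F,H,I,A,B,C]
After op 3 (swap(1, 8)): offset=3, physical=[A,B,E,D,C,G,F,H,I], logical=[D,C,G,F,H,I,A,B,E]
After op 4 (rotate(+1)): offset=4, physical=[A,B,E,D,C,G,F,H,I], logical=[C,G,F,H,I,A,B,E,D]
After op 5 (replace(3, 'e')): offset=4, physical=[A,B,E,D,C,G,F,e,I], logical=[C,G,F,e,I,A,B,E,D]
After op 6 (rotate(-1)): offset=3, physical=[A,B,E,D,C,G,F,e,I], logical=[D,C,G,F,e,I,A,B,E]
After op 7 (replace(4, 'b')): offset=3, physical=[A,B,E,D,C,G,F,b,I], logical=[D,C,G,F,b,I,A,B,E]
After op 8 (swap(7, 5)): offset=3, physical=[A,I,E,D,C,G,F,b,B], logical=[D,C,G,F,b,B,A,I,E]
After op 9 (swap(3, 5)): offset=3, physical=[A,I,E,D,C,G,B,b,F], logical=[D,C,G,B,b,F,A,I,E]
After op 10 (rotate(-2)): offset=1, physical=[A,I,E,D,C,G,B,b,F], logical=[I,E,D,C,G,B,b,F,A]
After op 11 (replace(4, 'd')): offset=1, physical=[A,I,E,D,C,d,B,b,F], logical=[I,E,D,C,d,B,b,F,A]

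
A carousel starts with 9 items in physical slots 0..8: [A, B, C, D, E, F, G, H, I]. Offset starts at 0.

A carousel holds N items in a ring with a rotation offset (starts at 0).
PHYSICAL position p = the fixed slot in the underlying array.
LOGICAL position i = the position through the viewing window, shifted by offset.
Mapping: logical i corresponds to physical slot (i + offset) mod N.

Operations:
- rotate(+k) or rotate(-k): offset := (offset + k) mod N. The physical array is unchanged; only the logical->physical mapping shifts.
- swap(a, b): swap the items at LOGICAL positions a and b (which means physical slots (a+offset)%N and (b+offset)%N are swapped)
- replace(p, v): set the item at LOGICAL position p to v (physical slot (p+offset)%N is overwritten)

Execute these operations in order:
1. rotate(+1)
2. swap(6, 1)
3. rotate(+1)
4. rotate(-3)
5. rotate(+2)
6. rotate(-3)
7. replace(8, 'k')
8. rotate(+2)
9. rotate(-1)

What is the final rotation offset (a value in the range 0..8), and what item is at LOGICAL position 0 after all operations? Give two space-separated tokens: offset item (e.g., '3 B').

Answer: 8 I

Derivation:
After op 1 (rotate(+1)): offset=1, physical=[A,B,C,D,E,F,G,H,I], logical=[B,C,D,E,F,G,H,I,A]
After op 2 (swap(6, 1)): offset=1, physical=[A,B,H,D,E,F,G,C,I], logical=[B,H,D,E,F,G,C,I,A]
After op 3 (rotate(+1)): offset=2, physical=[A,B,H,D,E,F,G,C,I], logical=[H,D,E,F,G,C,I,A,B]
After op 4 (rotate(-3)): offset=8, physical=[A,B,H,D,E,F,G,C,I], logical=[I,A,B,H,D,E,F,G,C]
After op 5 (rotate(+2)): offset=1, physical=[A,B,H,D,E,F,G,C,I], logical=[B,H,D,E,F,G,C,I,A]
After op 6 (rotate(-3)): offset=7, physical=[A,B,H,D,E,F,G,C,I], logical=[C,I,A,B,H,D,E,F,G]
After op 7 (replace(8, 'k')): offset=7, physical=[A,B,H,D,E,F,k,C,I], logical=[C,I,A,B,H,D,E,F,k]
After op 8 (rotate(+2)): offset=0, physical=[A,B,H,D,E,F,k,C,I], logical=[A,B,H,D,E,F,k,C,I]
After op 9 (rotate(-1)): offset=8, physical=[A,B,H,D,E,F,k,C,I], logical=[I,A,B,H,D,E,F,k,C]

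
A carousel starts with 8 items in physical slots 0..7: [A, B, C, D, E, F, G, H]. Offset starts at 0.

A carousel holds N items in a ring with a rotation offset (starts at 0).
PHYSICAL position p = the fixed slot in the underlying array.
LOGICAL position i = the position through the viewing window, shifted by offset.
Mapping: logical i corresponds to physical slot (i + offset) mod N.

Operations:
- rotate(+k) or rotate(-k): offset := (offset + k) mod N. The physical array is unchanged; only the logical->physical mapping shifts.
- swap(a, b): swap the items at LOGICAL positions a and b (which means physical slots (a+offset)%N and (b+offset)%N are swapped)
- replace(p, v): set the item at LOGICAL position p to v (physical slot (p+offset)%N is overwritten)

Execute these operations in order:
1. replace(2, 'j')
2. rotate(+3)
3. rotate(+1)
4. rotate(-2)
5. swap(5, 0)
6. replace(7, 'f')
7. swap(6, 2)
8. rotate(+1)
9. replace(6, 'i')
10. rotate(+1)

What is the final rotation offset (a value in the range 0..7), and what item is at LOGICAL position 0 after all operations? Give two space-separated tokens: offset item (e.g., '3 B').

After op 1 (replace(2, 'j')): offset=0, physical=[A,B,j,D,E,F,G,H], logical=[A,B,j,D,E,F,G,H]
After op 2 (rotate(+3)): offset=3, physical=[A,B,j,D,E,F,G,H], logical=[D,E,F,G,H,A,B,j]
After op 3 (rotate(+1)): offset=4, physical=[A,B,j,D,E,F,G,H], logical=[E,F,G,H,A,B,j,D]
After op 4 (rotate(-2)): offset=2, physical=[A,B,j,D,E,F,G,H], logical=[j,D,E,F,G,H,A,B]
After op 5 (swap(5, 0)): offset=2, physical=[A,B,H,D,E,F,G,j], logical=[H,D,E,F,G,j,A,B]
After op 6 (replace(7, 'f')): offset=2, physical=[A,f,H,D,E,F,G,j], logical=[H,D,E,F,G,j,A,f]
After op 7 (swap(6, 2)): offset=2, physical=[E,f,H,D,A,F,G,j], logical=[H,D,A,F,G,j,E,f]
After op 8 (rotate(+1)): offset=3, physical=[E,f,H,D,A,F,G,j], logical=[D,A,F,G,j,E,f,H]
After op 9 (replace(6, 'i')): offset=3, physical=[E,i,H,D,A,F,G,j], logical=[D,A,F,G,j,E,i,H]
After op 10 (rotate(+1)): offset=4, physical=[E,i,H,D,A,F,G,j], logical=[A,F,G,j,E,i,H,D]

Answer: 4 A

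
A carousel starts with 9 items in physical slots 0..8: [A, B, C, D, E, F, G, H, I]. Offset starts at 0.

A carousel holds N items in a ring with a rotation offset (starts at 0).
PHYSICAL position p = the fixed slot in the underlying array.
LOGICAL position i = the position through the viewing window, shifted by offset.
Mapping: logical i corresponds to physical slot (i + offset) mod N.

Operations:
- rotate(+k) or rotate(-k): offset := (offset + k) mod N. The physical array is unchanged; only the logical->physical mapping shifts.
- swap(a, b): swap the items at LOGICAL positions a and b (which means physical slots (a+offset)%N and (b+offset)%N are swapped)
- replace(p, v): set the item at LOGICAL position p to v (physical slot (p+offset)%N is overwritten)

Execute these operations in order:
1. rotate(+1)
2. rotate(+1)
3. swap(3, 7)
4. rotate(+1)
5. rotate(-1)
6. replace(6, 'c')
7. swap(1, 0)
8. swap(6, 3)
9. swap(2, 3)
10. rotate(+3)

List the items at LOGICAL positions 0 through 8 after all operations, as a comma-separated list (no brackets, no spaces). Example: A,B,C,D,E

After op 1 (rotate(+1)): offset=1, physical=[A,B,C,D,E,F,G,H,I], logical=[B,C,D,E,F,G,H,I,A]
After op 2 (rotate(+1)): offset=2, physical=[A,B,C,D,E,F,G,H,I], logical=[C,D,E,F,G,H,I,A,B]
After op 3 (swap(3, 7)): offset=2, physical=[F,B,C,D,E,A,G,H,I], logical=[C,D,E,A,G,H,I,F,B]
After op 4 (rotate(+1)): offset=3, physical=[F,B,C,D,E,A,G,H,I], logical=[D,E,A,G,H,I,F,B,C]
After op 5 (rotate(-1)): offset=2, physical=[F,B,C,D,E,A,G,H,I], logical=[C,D,E,A,G,H,I,F,B]
After op 6 (replace(6, 'c')): offset=2, physical=[F,B,C,D,E,A,G,H,c], logical=[C,D,E,A,G,H,c,F,B]
After op 7 (swap(1, 0)): offset=2, physical=[F,B,D,C,E,A,G,H,c], logical=[D,C,E,A,G,H,c,F,B]
After op 8 (swap(6, 3)): offset=2, physical=[F,B,D,C,E,c,G,H,A], logical=[D,C,E,c,G,H,A,F,B]
After op 9 (swap(2, 3)): offset=2, physical=[F,B,D,C,c,E,G,H,A], logical=[D,C,c,E,G,H,A,F,B]
After op 10 (rotate(+3)): offset=5, physical=[F,B,D,C,c,E,G,H,A], logical=[E,G,H,A,F,B,D,C,c]

Answer: E,G,H,A,F,B,D,C,c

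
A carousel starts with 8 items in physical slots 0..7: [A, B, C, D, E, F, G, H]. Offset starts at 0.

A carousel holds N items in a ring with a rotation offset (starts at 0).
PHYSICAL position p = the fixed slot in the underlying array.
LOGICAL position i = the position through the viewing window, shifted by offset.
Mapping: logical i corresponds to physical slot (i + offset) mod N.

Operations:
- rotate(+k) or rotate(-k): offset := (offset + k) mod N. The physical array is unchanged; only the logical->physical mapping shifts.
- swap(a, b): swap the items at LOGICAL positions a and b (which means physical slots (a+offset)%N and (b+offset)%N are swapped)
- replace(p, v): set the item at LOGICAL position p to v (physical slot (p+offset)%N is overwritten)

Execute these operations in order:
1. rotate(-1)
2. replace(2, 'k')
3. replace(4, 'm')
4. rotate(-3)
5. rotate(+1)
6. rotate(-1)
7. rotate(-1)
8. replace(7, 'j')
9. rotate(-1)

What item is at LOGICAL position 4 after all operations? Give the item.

After op 1 (rotate(-1)): offset=7, physical=[A,B,C,D,E,F,G,H], logical=[H,A,B,C,D,E,F,G]
After op 2 (replace(2, 'k')): offset=7, physical=[A,k,C,D,E,F,G,H], logical=[H,A,k,C,D,E,F,G]
After op 3 (replace(4, 'm')): offset=7, physical=[A,k,C,m,E,F,G,H], logical=[H,A,k,C,m,E,F,G]
After op 4 (rotate(-3)): offset=4, physical=[A,k,C,m,E,F,G,H], logical=[E,F,G,H,A,k,C,m]
After op 5 (rotate(+1)): offset=5, physical=[A,k,C,m,E,F,G,H], logical=[F,G,H,A,k,C,m,E]
After op 6 (rotate(-1)): offset=4, physical=[A,k,C,m,E,F,G,H], logical=[E,F,G,H,A,k,C,m]
After op 7 (rotate(-1)): offset=3, physical=[A,k,C,m,E,F,G,H], logical=[m,E,F,G,H,A,k,C]
After op 8 (replace(7, 'j')): offset=3, physical=[A,k,j,m,E,F,G,H], logical=[m,E,F,G,H,A,k,j]
After op 9 (rotate(-1)): offset=2, physical=[A,k,j,m,E,F,G,H], logical=[j,m,E,F,G,H,A,k]

Answer: G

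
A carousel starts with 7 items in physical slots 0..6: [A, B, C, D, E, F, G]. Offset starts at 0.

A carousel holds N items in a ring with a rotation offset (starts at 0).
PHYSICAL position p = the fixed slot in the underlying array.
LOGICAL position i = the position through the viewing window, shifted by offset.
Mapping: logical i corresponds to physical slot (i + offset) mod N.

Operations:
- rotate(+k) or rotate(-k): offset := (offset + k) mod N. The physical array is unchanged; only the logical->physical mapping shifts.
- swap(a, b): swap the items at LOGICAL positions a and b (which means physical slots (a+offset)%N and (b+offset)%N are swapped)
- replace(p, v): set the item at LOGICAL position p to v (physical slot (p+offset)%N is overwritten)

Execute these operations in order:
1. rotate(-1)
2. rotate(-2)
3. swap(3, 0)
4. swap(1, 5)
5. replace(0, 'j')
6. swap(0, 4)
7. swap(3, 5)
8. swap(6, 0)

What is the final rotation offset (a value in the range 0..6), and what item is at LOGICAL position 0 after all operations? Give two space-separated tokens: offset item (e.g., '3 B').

Answer: 4 D

Derivation:
After op 1 (rotate(-1)): offset=6, physical=[A,B,C,D,E,F,G], logical=[G,A,B,C,D,E,F]
After op 2 (rotate(-2)): offset=4, physical=[A,B,C,D,E,F,G], logical=[E,F,G,A,B,C,D]
After op 3 (swap(3, 0)): offset=4, physical=[E,B,C,D,A,F,G], logical=[A,F,G,E,B,C,D]
After op 4 (swap(1, 5)): offset=4, physical=[E,B,F,D,A,C,G], logical=[A,C,G,E,B,F,D]
After op 5 (replace(0, 'j')): offset=4, physical=[E,B,F,D,j,C,G], logical=[j,C,G,E,B,F,D]
After op 6 (swap(0, 4)): offset=4, physical=[E,j,F,D,B,C,G], logical=[B,C,G,E,j,F,D]
After op 7 (swap(3, 5)): offset=4, physical=[F,j,E,D,B,C,G], logical=[B,C,G,F,j,E,D]
After op 8 (swap(6, 0)): offset=4, physical=[F,j,E,B,D,C,G], logical=[D,C,G,F,j,E,B]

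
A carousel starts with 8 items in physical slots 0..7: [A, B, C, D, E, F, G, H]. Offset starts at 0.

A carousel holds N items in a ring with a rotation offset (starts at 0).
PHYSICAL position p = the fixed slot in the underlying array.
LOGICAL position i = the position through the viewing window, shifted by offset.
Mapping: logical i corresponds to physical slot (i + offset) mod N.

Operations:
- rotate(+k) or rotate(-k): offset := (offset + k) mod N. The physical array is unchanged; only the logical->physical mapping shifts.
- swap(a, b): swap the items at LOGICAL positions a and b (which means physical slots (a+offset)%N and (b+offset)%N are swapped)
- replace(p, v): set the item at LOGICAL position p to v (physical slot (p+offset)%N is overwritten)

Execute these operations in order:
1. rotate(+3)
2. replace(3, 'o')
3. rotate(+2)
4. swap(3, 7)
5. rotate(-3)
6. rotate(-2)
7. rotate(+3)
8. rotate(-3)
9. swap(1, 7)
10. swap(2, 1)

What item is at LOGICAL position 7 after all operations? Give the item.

After op 1 (rotate(+3)): offset=3, physical=[A,B,C,D,E,F,G,H], logical=[D,E,F,G,H,A,B,C]
After op 2 (replace(3, 'o')): offset=3, physical=[A,B,C,D,E,F,o,H], logical=[D,E,F,o,H,A,B,C]
After op 3 (rotate(+2)): offset=5, physical=[A,B,C,D,E,F,o,H], logical=[F,o,H,A,B,C,D,E]
After op 4 (swap(3, 7)): offset=5, physical=[E,B,C,D,A,F,o,H], logical=[F,o,H,E,B,C,D,A]
After op 5 (rotate(-3)): offset=2, physical=[E,B,C,D,A,F,o,H], logical=[C,D,A,F,o,H,E,B]
After op 6 (rotate(-2)): offset=0, physical=[E,B,C,D,A,F,o,H], logical=[E,B,C,D,A,F,o,H]
After op 7 (rotate(+3)): offset=3, physical=[E,B,C,D,A,F,o,H], logical=[D,A,F,o,H,E,B,C]
After op 8 (rotate(-3)): offset=0, physical=[E,B,C,D,A,F,o,H], logical=[E,B,C,D,A,F,o,H]
After op 9 (swap(1, 7)): offset=0, physical=[E,H,C,D,A,F,o,B], logical=[E,H,C,D,A,F,o,B]
After op 10 (swap(2, 1)): offset=0, physical=[E,C,H,D,A,F,o,B], logical=[E,C,H,D,A,F,o,B]

Answer: B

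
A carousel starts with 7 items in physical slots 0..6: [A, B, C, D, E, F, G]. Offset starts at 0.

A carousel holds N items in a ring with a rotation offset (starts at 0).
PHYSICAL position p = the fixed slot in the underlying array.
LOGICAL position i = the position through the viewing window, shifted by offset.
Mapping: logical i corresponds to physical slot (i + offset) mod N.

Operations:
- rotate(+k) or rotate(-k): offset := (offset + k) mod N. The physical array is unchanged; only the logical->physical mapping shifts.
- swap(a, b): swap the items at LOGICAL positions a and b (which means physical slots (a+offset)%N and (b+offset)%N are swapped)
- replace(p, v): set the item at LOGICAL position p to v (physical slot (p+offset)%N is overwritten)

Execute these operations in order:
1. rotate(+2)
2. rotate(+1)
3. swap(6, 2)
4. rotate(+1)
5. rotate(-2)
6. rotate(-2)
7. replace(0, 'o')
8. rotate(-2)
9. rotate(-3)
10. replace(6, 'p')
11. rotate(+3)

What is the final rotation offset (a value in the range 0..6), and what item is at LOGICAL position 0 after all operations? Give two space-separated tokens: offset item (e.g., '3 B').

After op 1 (rotate(+2)): offset=2, physical=[A,B,C,D,E,F,G], logical=[C,D,E,F,G,A,B]
After op 2 (rotate(+1)): offset=3, physical=[A,B,C,D,E,F,G], logical=[D,E,F,G,A,B,C]
After op 3 (swap(6, 2)): offset=3, physical=[A,B,F,D,E,C,G], logical=[D,E,C,G,A,B,F]
After op 4 (rotate(+1)): offset=4, physical=[A,B,F,D,E,C,G], logical=[E,C,G,A,B,F,D]
After op 5 (rotate(-2)): offset=2, physical=[A,B,F,D,E,C,G], logical=[F,D,E,C,G,A,B]
After op 6 (rotate(-2)): offset=0, physical=[A,B,F,D,E,C,G], logical=[A,B,F,D,E,C,G]
After op 7 (replace(0, 'o')): offset=0, physical=[o,B,F,D,E,C,G], logical=[o,B,F,D,E,C,G]
After op 8 (rotate(-2)): offset=5, physical=[o,B,F,D,E,C,G], logical=[C,G,o,B,F,D,E]
After op 9 (rotate(-3)): offset=2, physical=[o,B,F,D,E,C,G], logical=[F,D,E,C,G,o,B]
After op 10 (replace(6, 'p')): offset=2, physical=[o,p,F,D,E,C,G], logical=[F,D,E,C,G,o,p]
After op 11 (rotate(+3)): offset=5, physical=[o,p,F,D,E,C,G], logical=[C,G,o,p,F,D,E]

Answer: 5 C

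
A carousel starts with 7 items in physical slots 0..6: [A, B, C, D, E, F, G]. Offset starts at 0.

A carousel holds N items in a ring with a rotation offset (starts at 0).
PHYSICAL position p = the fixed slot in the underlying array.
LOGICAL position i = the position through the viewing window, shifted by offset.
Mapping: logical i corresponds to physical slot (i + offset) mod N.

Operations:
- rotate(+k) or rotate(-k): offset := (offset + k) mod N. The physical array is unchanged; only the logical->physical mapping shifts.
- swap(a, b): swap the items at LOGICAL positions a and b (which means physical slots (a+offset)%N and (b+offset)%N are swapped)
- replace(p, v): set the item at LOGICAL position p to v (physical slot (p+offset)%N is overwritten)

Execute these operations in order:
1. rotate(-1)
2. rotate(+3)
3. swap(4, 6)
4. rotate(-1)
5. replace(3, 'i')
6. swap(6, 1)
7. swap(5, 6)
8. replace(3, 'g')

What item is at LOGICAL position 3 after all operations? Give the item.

Answer: g

Derivation:
After op 1 (rotate(-1)): offset=6, physical=[A,B,C,D,E,F,G], logical=[G,A,B,C,D,E,F]
After op 2 (rotate(+3)): offset=2, physical=[A,B,C,D,E,F,G], logical=[C,D,E,F,G,A,B]
After op 3 (swap(4, 6)): offset=2, physical=[A,G,C,D,E,F,B], logical=[C,D,E,F,B,A,G]
After op 4 (rotate(-1)): offset=1, physical=[A,G,C,D,E,F,B], logical=[G,C,D,E,F,B,A]
After op 5 (replace(3, 'i')): offset=1, physical=[A,G,C,D,i,F,B], logical=[G,C,D,i,F,B,A]
After op 6 (swap(6, 1)): offset=1, physical=[C,G,A,D,i,F,B], logical=[G,A,D,i,F,B,C]
After op 7 (swap(5, 6)): offset=1, physical=[B,G,A,D,i,F,C], logical=[G,A,D,i,F,C,B]
After op 8 (replace(3, 'g')): offset=1, physical=[B,G,A,D,g,F,C], logical=[G,A,D,g,F,C,B]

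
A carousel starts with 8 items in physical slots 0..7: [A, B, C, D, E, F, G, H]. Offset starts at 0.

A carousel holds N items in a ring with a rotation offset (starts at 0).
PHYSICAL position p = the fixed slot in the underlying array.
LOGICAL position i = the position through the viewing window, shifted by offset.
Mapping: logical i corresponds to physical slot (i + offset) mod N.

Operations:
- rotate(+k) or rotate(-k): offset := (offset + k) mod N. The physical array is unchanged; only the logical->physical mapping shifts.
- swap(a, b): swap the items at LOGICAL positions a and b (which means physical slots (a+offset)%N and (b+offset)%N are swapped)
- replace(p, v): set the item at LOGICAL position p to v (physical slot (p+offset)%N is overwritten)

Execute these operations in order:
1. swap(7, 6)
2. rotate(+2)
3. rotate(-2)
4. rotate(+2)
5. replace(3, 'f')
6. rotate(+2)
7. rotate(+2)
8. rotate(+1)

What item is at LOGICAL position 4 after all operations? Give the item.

After op 1 (swap(7, 6)): offset=0, physical=[A,B,C,D,E,F,H,G], logical=[A,B,C,D,E,F,H,G]
After op 2 (rotate(+2)): offset=2, physical=[A,B,C,D,E,F,H,G], logical=[C,D,E,F,H,G,A,B]
After op 3 (rotate(-2)): offset=0, physical=[A,B,C,D,E,F,H,G], logical=[A,B,C,D,E,F,H,G]
After op 4 (rotate(+2)): offset=2, physical=[A,B,C,D,E,F,H,G], logical=[C,D,E,F,H,G,A,B]
After op 5 (replace(3, 'f')): offset=2, physical=[A,B,C,D,E,f,H,G], logical=[C,D,E,f,H,G,A,B]
After op 6 (rotate(+2)): offset=4, physical=[A,B,C,D,E,f,H,G], logical=[E,f,H,G,A,B,C,D]
After op 7 (rotate(+2)): offset=6, physical=[A,B,C,D,E,f,H,G], logical=[H,G,A,B,C,D,E,f]
After op 8 (rotate(+1)): offset=7, physical=[A,B,C,D,E,f,H,G], logical=[G,A,B,C,D,E,f,H]

Answer: D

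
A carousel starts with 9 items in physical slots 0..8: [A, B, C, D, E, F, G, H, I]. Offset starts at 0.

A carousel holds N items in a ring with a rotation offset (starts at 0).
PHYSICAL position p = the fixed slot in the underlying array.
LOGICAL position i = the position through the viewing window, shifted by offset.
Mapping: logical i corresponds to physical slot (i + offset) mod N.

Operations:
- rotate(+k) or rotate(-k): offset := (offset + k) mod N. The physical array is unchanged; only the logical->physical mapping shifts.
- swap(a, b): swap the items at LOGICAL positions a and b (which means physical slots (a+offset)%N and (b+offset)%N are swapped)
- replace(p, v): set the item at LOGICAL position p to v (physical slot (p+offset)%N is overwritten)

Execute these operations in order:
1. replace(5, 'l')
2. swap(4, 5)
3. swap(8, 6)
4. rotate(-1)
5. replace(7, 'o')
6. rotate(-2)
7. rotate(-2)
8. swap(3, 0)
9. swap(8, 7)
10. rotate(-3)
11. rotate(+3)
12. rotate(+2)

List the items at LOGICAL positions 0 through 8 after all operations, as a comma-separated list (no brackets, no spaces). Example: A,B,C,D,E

After op 1 (replace(5, 'l')): offset=0, physical=[A,B,C,D,E,l,G,H,I], logical=[A,B,C,D,E,l,G,H,I]
After op 2 (swap(4, 5)): offset=0, physical=[A,B,C,D,l,E,G,H,I], logical=[A,B,C,D,l,E,G,H,I]
After op 3 (swap(8, 6)): offset=0, physical=[A,B,C,D,l,E,I,H,G], logical=[A,B,C,D,l,E,I,H,G]
After op 4 (rotate(-1)): offset=8, physical=[A,B,C,D,l,E,I,H,G], logical=[G,A,B,C,D,l,E,I,H]
After op 5 (replace(7, 'o')): offset=8, physical=[A,B,C,D,l,E,o,H,G], logical=[G,A,B,C,D,l,E,o,H]
After op 6 (rotate(-2)): offset=6, physical=[A,B,C,D,l,E,o,H,G], logical=[o,H,G,A,B,C,D,l,E]
After op 7 (rotate(-2)): offset=4, physical=[A,B,C,D,l,E,o,H,G], logical=[l,E,o,H,G,A,B,C,D]
After op 8 (swap(3, 0)): offset=4, physical=[A,B,C,D,H,E,o,l,G], logical=[H,E,o,l,G,A,B,C,D]
After op 9 (swap(8, 7)): offset=4, physical=[A,B,D,C,H,E,o,l,G], logical=[H,E,o,l,G,A,B,D,C]
After op 10 (rotate(-3)): offset=1, physical=[A,B,D,C,H,E,o,l,G], logical=[B,D,C,H,E,o,l,G,A]
After op 11 (rotate(+3)): offset=4, physical=[A,B,D,C,H,E,o,l,G], logical=[H,E,o,l,G,A,B,D,C]
After op 12 (rotate(+2)): offset=6, physical=[A,B,D,C,H,E,o,l,G], logical=[o,l,G,A,B,D,C,H,E]

Answer: o,l,G,A,B,D,C,H,E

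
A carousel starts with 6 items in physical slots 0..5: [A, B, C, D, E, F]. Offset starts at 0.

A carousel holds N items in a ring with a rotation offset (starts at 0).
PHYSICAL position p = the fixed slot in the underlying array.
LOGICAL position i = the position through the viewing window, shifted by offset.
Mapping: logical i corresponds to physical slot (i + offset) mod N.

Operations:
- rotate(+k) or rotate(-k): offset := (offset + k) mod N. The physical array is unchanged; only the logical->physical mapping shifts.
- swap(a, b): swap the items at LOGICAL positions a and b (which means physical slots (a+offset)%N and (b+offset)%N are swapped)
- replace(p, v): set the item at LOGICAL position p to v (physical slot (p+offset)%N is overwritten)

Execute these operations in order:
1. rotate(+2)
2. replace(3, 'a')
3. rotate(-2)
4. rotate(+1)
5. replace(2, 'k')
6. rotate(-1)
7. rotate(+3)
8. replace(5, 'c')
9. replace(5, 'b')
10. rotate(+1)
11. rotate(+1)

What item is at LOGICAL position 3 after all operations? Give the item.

After op 1 (rotate(+2)): offset=2, physical=[A,B,C,D,E,F], logical=[C,D,E,F,A,B]
After op 2 (replace(3, 'a')): offset=2, physical=[A,B,C,D,E,a], logical=[C,D,E,a,A,B]
After op 3 (rotate(-2)): offset=0, physical=[A,B,C,D,E,a], logical=[A,B,C,D,E,a]
After op 4 (rotate(+1)): offset=1, physical=[A,B,C,D,E,a], logical=[B,C,D,E,a,A]
After op 5 (replace(2, 'k')): offset=1, physical=[A,B,C,k,E,a], logical=[B,C,k,E,a,A]
After op 6 (rotate(-1)): offset=0, physical=[A,B,C,k,E,a], logical=[A,B,C,k,E,a]
After op 7 (rotate(+3)): offset=3, physical=[A,B,C,k,E,a], logical=[k,E,a,A,B,C]
After op 8 (replace(5, 'c')): offset=3, physical=[A,B,c,k,E,a], logical=[k,E,a,A,B,c]
After op 9 (replace(5, 'b')): offset=3, physical=[A,B,b,k,E,a], logical=[k,E,a,A,B,b]
After op 10 (rotate(+1)): offset=4, physical=[A,B,b,k,E,a], logical=[E,a,A,B,b,k]
After op 11 (rotate(+1)): offset=5, physical=[A,B,b,k,E,a], logical=[a,A,B,b,k,E]

Answer: b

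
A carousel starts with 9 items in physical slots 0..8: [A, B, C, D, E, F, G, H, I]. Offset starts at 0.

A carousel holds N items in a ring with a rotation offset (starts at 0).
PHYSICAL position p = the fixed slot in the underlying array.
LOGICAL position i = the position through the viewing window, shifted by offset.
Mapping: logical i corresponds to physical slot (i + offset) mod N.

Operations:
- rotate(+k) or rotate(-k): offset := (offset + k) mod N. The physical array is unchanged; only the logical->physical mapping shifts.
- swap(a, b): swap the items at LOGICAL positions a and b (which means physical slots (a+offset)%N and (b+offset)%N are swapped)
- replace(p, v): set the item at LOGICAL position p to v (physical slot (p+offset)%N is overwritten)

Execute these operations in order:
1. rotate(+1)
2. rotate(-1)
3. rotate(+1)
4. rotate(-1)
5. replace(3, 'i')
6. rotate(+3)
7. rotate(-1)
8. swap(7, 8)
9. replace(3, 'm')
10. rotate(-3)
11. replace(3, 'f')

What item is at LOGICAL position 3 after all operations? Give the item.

After op 1 (rotate(+1)): offset=1, physical=[A,B,C,D,E,F,G,H,I], logical=[B,C,D,E,F,G,H,I,A]
After op 2 (rotate(-1)): offset=0, physical=[A,B,C,D,E,F,G,H,I], logical=[A,B,C,D,E,F,G,H,I]
After op 3 (rotate(+1)): offset=1, physical=[A,B,C,D,E,F,G,H,I], logical=[B,C,D,E,F,G,H,I,A]
After op 4 (rotate(-1)): offset=0, physical=[A,B,C,D,E,F,G,H,I], logical=[A,B,C,D,E,F,G,H,I]
After op 5 (replace(3, 'i')): offset=0, physical=[A,B,C,i,E,F,G,H,I], logical=[A,B,C,i,E,F,G,H,I]
After op 6 (rotate(+3)): offset=3, physical=[A,B,C,i,E,F,G,H,I], logical=[i,E,F,G,H,I,A,B,C]
After op 7 (rotate(-1)): offset=2, physical=[A,B,C,i,E,F,G,H,I], logical=[C,i,E,F,G,H,I,A,B]
After op 8 (swap(7, 8)): offset=2, physical=[B,A,C,i,E,F,G,H,I], logical=[C,i,E,F,G,H,I,B,A]
After op 9 (replace(3, 'm')): offset=2, physical=[B,A,C,i,E,m,G,H,I], logical=[C,i,E,m,G,H,I,B,A]
After op 10 (rotate(-3)): offset=8, physical=[B,A,C,i,E,m,G,H,I], logical=[I,B,A,C,i,E,m,G,H]
After op 11 (replace(3, 'f')): offset=8, physical=[B,A,f,i,E,m,G,H,I], logical=[I,B,A,f,i,E,m,G,H]

Answer: f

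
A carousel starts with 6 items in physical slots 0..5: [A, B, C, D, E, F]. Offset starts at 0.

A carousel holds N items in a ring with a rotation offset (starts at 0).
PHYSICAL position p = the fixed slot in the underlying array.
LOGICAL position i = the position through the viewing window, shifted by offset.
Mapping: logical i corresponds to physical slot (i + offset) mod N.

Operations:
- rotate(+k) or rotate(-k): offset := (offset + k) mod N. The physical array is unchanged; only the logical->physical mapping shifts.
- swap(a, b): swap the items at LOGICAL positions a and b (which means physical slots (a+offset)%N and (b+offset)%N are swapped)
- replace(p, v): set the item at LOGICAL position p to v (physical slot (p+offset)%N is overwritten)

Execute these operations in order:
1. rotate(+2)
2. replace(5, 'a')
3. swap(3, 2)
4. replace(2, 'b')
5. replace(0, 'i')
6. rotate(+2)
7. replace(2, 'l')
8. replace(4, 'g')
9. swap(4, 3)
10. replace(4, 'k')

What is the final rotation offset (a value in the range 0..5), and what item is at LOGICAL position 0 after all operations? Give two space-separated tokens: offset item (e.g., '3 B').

Answer: 4 b

Derivation:
After op 1 (rotate(+2)): offset=2, physical=[A,B,C,D,E,F], logical=[C,D,E,F,A,B]
After op 2 (replace(5, 'a')): offset=2, physical=[A,a,C,D,E,F], logical=[C,D,E,F,A,a]
After op 3 (swap(3, 2)): offset=2, physical=[A,a,C,D,F,E], logical=[C,D,F,E,A,a]
After op 4 (replace(2, 'b')): offset=2, physical=[A,a,C,D,b,E], logical=[C,D,b,E,A,a]
After op 5 (replace(0, 'i')): offset=2, physical=[A,a,i,D,b,E], logical=[i,D,b,E,A,a]
After op 6 (rotate(+2)): offset=4, physical=[A,a,i,D,b,E], logical=[b,E,A,a,i,D]
After op 7 (replace(2, 'l')): offset=4, physical=[l,a,i,D,b,E], logical=[b,E,l,a,i,D]
After op 8 (replace(4, 'g')): offset=4, physical=[l,a,g,D,b,E], logical=[b,E,l,a,g,D]
After op 9 (swap(4, 3)): offset=4, physical=[l,g,a,D,b,E], logical=[b,E,l,g,a,D]
After op 10 (replace(4, 'k')): offset=4, physical=[l,g,k,D,b,E], logical=[b,E,l,g,k,D]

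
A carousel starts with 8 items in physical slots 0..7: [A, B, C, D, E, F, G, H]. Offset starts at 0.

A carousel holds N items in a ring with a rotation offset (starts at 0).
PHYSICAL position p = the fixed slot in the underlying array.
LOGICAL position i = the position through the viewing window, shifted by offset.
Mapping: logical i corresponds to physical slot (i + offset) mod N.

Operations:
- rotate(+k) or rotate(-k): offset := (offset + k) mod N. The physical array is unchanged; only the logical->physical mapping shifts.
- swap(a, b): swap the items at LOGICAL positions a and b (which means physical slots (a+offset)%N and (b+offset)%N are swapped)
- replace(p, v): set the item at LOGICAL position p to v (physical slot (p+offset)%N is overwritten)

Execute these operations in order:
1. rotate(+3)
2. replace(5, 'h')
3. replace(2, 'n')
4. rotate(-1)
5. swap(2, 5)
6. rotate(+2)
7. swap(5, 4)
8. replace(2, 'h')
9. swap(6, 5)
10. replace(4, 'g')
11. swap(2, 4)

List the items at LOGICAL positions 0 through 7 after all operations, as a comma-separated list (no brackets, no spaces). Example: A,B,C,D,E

Answer: H,n,g,E,h,C,h,D

Derivation:
After op 1 (rotate(+3)): offset=3, physical=[A,B,C,D,E,F,G,H], logical=[D,E,F,G,H,A,B,C]
After op 2 (replace(5, 'h')): offset=3, physical=[h,B,C,D,E,F,G,H], logical=[D,E,F,G,H,h,B,C]
After op 3 (replace(2, 'n')): offset=3, physical=[h,B,C,D,E,n,G,H], logical=[D,E,n,G,H,h,B,C]
After op 4 (rotate(-1)): offset=2, physical=[h,B,C,D,E,n,G,H], logical=[C,D,E,n,G,H,h,B]
After op 5 (swap(2, 5)): offset=2, physical=[h,B,C,D,H,n,G,E], logical=[C,D,H,n,G,E,h,B]
After op 6 (rotate(+2)): offset=4, physical=[h,B,C,D,H,n,G,E], logical=[H,n,G,E,h,B,C,D]
After op 7 (swap(5, 4)): offset=4, physical=[B,h,C,D,H,n,G,E], logical=[H,n,G,E,B,h,C,D]
After op 8 (replace(2, 'h')): offset=4, physical=[B,h,C,D,H,n,h,E], logical=[H,n,h,E,B,h,C,D]
After op 9 (swap(6, 5)): offset=4, physical=[B,C,h,D,H,n,h,E], logical=[H,n,h,E,B,C,h,D]
After op 10 (replace(4, 'g')): offset=4, physical=[g,C,h,D,H,n,h,E], logical=[H,n,h,E,g,C,h,D]
After op 11 (swap(2, 4)): offset=4, physical=[h,C,h,D,H,n,g,E], logical=[H,n,g,E,h,C,h,D]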